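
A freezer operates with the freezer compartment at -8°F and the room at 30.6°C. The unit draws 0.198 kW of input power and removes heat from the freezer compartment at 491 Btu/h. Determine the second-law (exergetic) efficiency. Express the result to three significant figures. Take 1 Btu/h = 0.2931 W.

Converting, Q̇_C = 491.0 Btu/h = 0.1439 kW, so COP_actual = Q̇_C/Ẇ = 0.1439/0.1980 = 0.7268.
In absolute terms T_C = 250.93 K and T_H = 303.75 K, so ΔT = 52.82 K.
COP_Carnot = T_C/ΔT = 250.93/52.82 = 4.750.
η_II = COP_actual/COP_Carnot = 0.7268/4.750 = 0.1530.

0.153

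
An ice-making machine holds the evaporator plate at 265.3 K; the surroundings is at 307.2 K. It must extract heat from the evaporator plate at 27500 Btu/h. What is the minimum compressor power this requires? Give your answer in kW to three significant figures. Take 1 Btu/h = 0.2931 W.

The reservoir spacing is ΔT = 307.2 − 265.3 = 41.90 K.
COP_Carnot = T_C/ΔT = 265.30/41.90 = 6.332.
Ẇ_min = Q̇/COP_Carnot = 27500/6.332 = 4343 Btu/h = 1.273 kW.

1.27 kW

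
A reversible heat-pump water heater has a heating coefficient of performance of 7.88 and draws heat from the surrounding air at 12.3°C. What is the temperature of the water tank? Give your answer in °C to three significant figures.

53.8 °C

COP_HP = T_H/(T_H − T_C) rearranges to T_H = COP·T_C/(COP − 1).
With T_C = 285.45 K, T_H = 7.88 × 285.45/6.880 = 326.94 K.
Converting, 326.94 K = 53.79°C.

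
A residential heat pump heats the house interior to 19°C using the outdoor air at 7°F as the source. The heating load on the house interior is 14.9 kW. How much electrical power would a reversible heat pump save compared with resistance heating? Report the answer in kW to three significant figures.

In absolute terms T_C = 259.26 K and T_H = 292.15 K, so ΔT = 32.89 K.
COP_Carnot = T_H/ΔT = 292.15/32.89 = 8.883.
Resistance heating needs Ẇ_res = Q̇_H = 14.90 kW; the reversible heat pump needs only Ẇ_hp = Q̇_H/COP = 1.677 kW.
Saving = 14.90 − 1.677 = 13.22 kW.

13.2 kW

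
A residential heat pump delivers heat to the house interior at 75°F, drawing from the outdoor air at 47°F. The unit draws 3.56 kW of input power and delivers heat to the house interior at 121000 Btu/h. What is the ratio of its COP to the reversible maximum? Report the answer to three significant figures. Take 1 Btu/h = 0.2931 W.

0.522

Converting, Q̇_H = 121000 Btu/h = 35.47 kW, so COP_actual = Q̇_H/Ẇ = 35.47/3.560 = 9.962.
In absolute terms T_C = 281.48 K and T_H = 297.04 K, so ΔT = 15.56 K.
COP_Carnot = T_H/ΔT = 297.04/15.56 = 19.10.
η_II = COP_actual/COP_Carnot = 9.962/19.10 = 0.5217.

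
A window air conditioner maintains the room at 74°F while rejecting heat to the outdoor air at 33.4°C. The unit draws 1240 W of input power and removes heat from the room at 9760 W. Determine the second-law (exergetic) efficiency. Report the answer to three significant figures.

COP_actual = Q̇_C/Ẇ = 9760/1240 = 7.871.
In absolute terms T_C = 296.48 K and T_H = 306.55 K, so ΔT = 10.07 K.
COP_Carnot = T_C/ΔT = 296.48/10.07 = 29.45.
η_II = COP_actual/COP_Carnot = 7.871/29.45 = 0.2672.

0.267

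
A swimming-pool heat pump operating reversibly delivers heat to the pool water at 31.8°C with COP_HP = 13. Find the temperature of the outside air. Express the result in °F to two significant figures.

COP_HP = T_H/(T_H − T_C) gives T_H − T_C = T_H/COP.
With T_H = 304.95 K, T_C = 304.95 × (1 − 1/13) = 281.49 K.
Converting, 281.49 K = 47.02°F.

47 °F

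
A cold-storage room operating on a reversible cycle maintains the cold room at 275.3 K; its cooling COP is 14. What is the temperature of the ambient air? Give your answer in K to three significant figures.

COP_R = T_C/(T_H − T_C) gives T_H − T_C = T_C/COP.
With T_C = 275.30 K, T_H = 275.30 × (1 + 1/14) = 294.96 K.

295 K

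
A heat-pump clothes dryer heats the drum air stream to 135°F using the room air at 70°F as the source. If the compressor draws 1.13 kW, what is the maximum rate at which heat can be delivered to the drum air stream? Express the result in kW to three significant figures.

10.3 kW

In absolute terms T_C = 294.26 K and T_H = 330.37 K, so ΔT = 36.11 K.
COP_Carnot = T_H/ΔT = 330.37/36.11 = 9.149.
Q̇_max = COP_Carnot × Ẇ = 9.149 × 1.130 kW = 10.34 kW.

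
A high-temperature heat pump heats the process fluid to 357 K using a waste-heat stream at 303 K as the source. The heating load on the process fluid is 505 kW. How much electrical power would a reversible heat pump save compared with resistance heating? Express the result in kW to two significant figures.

430 kW

The reservoir spacing is ΔT = 357 − 303 = 54.00 K.
COP_Carnot = T_H/ΔT = 357.00/54.00 = 6.611.
Resistance heating needs Ẇ_res = Q̇_H = 505.0 kW; the reversible heat pump needs only Ẇ_hp = Q̇_H/COP = 76.39 kW.
Saving = 505.0 − 76.39 = 428.6 kW.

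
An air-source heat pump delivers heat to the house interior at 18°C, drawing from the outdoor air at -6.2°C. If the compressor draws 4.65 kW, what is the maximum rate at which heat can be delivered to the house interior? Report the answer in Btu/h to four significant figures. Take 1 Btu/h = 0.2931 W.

In absolute terms T_C = 266.95 K and T_H = 291.15 K, so ΔT = 24.20 K.
COP_Carnot = T_H/ΔT = 291.15/24.20 = 12.03.
Q̇_max = COP_Carnot × Ẇ = 12.03 × 4.650 kW = 55.94 kW = 190900 Btu/h.

190900 Btu/h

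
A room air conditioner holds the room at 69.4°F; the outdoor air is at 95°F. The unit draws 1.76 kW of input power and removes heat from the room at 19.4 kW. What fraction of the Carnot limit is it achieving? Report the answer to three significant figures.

0.533

COP_actual = Q̇_C/Ẇ = 19.40/1.760 = 11.02.
In absolute terms T_C = 293.93 K and T_H = 308.15 K, so ΔT = 14.22 K.
COP_Carnot = T_C/ΔT = 293.93/14.22 = 20.67.
η_II = COP_actual/COP_Carnot = 11.02/20.67 = 0.5334.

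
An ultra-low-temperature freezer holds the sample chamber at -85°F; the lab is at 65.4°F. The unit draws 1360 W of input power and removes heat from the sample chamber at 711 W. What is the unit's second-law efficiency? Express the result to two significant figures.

COP_actual = Q̇_C/Ẇ = 711.0/1360 = 0.5228.
In absolute terms T_C = 208.15 K and T_H = 291.71 K, so ΔT = 83.56 K.
COP_Carnot = T_C/ΔT = 208.15/83.56 = 2.491.
η_II = COP_actual/COP_Carnot = 0.5228/2.491 = 0.2099.

0.21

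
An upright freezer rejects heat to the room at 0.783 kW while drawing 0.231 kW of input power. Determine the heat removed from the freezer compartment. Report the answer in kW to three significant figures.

For a cyclic device the first law requires Q̇_H = Q̇_C + Ẇ.
Q̇_C = Q̇_H − Ẇ = 0.5520 kW.

0.552 kW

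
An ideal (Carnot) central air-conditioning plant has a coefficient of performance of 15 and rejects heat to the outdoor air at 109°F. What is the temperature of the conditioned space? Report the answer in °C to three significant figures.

For a Carnot refrigerator COP_R = T_C/(T_H − T_C), so T_C = COP·T_H/(1 + COP).
With T_H = 315.93 K, T_C = 15 × 315.93/16.00 = 296.18 K.
Converting, 296.18 K = 23.03°C.

23.0 °C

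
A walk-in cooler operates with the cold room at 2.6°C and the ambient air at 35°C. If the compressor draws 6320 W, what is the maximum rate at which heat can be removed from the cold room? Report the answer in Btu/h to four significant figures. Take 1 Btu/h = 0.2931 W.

In absolute terms T_C = 275.75 K and T_H = 308.15 K, so ΔT = 32.40 K.
COP_Carnot = T_C/ΔT = 275.75/32.40 = 8.511.
Q̇_max = COP_Carnot × Ẇ = 8.511 × 6320 W = 53790 W = 183500 Btu/h.

183500 Btu/h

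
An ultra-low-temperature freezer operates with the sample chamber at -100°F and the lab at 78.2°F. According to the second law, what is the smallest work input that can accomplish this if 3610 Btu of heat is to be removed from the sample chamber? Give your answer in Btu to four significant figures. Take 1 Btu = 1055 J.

In absolute terms T_C = 199.82 K and T_H = 298.82 K, so ΔT = 99.00 K.
The reversible limit is COP_R = T_C/ΔT = 2.018, so W_min = Q_C/COP = Q_C·ΔT/T_C.
W_min = 3610 × 99.00/199.82 = 1789 Btu.

1789 Btu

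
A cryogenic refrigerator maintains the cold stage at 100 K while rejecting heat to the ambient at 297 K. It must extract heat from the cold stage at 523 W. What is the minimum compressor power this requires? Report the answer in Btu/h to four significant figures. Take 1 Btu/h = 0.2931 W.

3515 Btu/h

The reservoir spacing is ΔT = 297 − 100 = 197.0 K.
COP_Carnot = T_C/ΔT = 100.00/197.0 = 0.5076.
Ẇ_min = Q̇/COP_Carnot = 523.0/0.5076 = 1030 W = 3515 Btu/h.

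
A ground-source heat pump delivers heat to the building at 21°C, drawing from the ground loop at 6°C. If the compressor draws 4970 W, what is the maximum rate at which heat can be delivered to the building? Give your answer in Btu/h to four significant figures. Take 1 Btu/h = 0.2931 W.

In absolute terms T_C = 279.15 K and T_H = 294.15 K, so ΔT = 15.00 K.
COP_Carnot = T_H/ΔT = 294.15/15.00 = 19.61.
Q̇_max = COP_Carnot × Ẇ = 19.61 × 4970 W = 97460 W = 332500 Btu/h.

332500 Btu/h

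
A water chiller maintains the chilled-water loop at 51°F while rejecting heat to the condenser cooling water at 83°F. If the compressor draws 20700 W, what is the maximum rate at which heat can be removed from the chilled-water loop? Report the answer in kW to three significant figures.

330 kW

In absolute terms T_C = 283.71 K and T_H = 301.48 K, so ΔT = 17.78 K.
COP_Carnot = T_C/ΔT = 283.71/17.78 = 15.96.
Q̇_max = COP_Carnot × Ẇ = 15.96 × 20700 W = 330300 W = 330.3 kW.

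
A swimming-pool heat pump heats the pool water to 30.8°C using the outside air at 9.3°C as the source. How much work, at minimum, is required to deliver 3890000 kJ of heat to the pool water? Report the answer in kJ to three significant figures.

In absolute terms T_C = 282.45 K and T_H = 303.95 K, so ΔT = 21.50 K.
The reversible limit is COP_HP = T_H/ΔT = 14.14, so W_min = Q_H/COP = Q_H·ΔT/T_H.
W_min = 3890000 × 21.50/303.95 = 275200 kJ.

275000 kJ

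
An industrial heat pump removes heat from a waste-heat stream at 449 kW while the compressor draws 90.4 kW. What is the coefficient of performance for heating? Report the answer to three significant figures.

5.97

The first law gives Q̇_H = Q̇_C + Ẇ, so the three rates are Q̇_C = 449.0, Q̇_H = 539.4, Ẇ = 90.40 kW.
COP_HP = Q̇_H/Ẇ = 539.4/90.40 = 5.967.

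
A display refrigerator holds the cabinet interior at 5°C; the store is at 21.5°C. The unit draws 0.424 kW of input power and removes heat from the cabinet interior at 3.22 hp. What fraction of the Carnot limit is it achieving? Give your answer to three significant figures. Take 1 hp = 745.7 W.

Converting, Q̇_C = 3.220 hp = 2.401 kW, so COP_actual = Q̇_C/Ẇ = 2.401/0.4240 = 5.663.
In absolute terms T_C = 278.15 K and T_H = 294.65 K, so ΔT = 16.50 K.
COP_Carnot = T_C/ΔT = 278.15/16.50 = 16.86.
η_II = COP_actual/COP_Carnot = 5.663/16.86 = 0.3359.

0.336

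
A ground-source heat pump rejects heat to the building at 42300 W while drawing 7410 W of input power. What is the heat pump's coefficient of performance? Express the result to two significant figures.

The first law gives Q̇_H = Q̇_C + Ẇ, so the three rates are Q̇_C = 34890, Q̇_H = 42300, Ẇ = 7410 W.
COP_HP = Q̇_H/Ẇ = 42300/7410 = 5.709.

5.7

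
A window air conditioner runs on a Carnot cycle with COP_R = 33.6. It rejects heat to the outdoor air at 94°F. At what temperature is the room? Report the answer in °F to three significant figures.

78.0 °F

For a Carnot refrigerator COP_R = T_C/(T_H − T_C), so T_C = COP·T_H/(1 + COP).
With T_H = 307.59 K, T_C = 33.6 × 307.59/34.60 = 298.70 K.
Converting, 298.70 K = 78.00°F.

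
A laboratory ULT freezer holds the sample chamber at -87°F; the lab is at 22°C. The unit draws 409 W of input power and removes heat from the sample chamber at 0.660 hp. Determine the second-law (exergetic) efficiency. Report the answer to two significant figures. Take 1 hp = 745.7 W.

0.51

Converting, Q̇_C = 0.6600 hp = 492.2 W, so COP_actual = Q̇_C/Ẇ = 492.2/409.0 = 1.203.
In absolute terms T_C = 207.04 K and T_H = 295.15 K, so ΔT = 88.11 K.
COP_Carnot = T_C/ΔT = 207.04/88.11 = 2.350.
η_II = COP_actual/COP_Carnot = 1.203/2.350 = 0.5121.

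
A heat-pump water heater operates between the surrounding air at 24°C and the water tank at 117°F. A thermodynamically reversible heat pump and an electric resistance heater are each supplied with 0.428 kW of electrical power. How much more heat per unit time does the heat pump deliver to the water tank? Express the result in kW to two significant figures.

In absolute terms T_C = 297.15 K and T_H = 320.37 K, so ΔT = 23.22 K.
COP_Carnot = T_H/ΔT = 320.37/23.22 = 13.80.
The heat pump delivers Q̇_H = COP × Ẇ = 5.905 kW; the resistance heater delivers Ẇ = 0.4280 kW.
Extra = (COP − 1)·Ẇ = 5.477 kW.

5.5 kW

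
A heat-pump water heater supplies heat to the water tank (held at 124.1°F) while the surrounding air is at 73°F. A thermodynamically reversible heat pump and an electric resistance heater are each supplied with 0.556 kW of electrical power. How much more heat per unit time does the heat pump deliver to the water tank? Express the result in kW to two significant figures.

5.8 kW

In absolute terms T_C = 295.93 K and T_H = 324.32 K, so ΔT = 28.39 K.
COP_Carnot = T_H/ΔT = 324.32/28.39 = 11.42.
The heat pump delivers Q̇_H = COP × Ẇ = 6.352 kW; the resistance heater delivers Ẇ = 0.5560 kW.
Extra = (COP − 1)·Ẇ = 5.796 kW.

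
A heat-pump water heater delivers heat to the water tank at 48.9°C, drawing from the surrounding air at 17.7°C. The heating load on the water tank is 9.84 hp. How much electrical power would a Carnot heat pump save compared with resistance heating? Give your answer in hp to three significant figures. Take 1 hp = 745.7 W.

In absolute terms T_C = 290.85 K and T_H = 322.05 K, so ΔT = 31.20 K.
COP_Carnot = T_H/ΔT = 322.05/31.20 = 10.32.
Resistance heating needs Ẇ_res = Q̇_H = 9.840 hp; the reversible heat pump needs only Ẇ_hp = Q̇_H/COP = 0.9533 hp.
Saving = 9.840 − 0.9533 = 8.887 hp.

8.89 hp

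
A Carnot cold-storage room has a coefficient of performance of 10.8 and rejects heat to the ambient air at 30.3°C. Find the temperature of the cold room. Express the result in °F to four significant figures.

40.25 °F

For a Carnot refrigerator COP_R = T_C/(T_H − T_C), so T_C = COP·T_H/(1 + COP).
With T_H = 303.45 K, T_C = 10.8 × 303.45/11.80 = 277.73 K.
Converting, 277.73 K = 40.25°F.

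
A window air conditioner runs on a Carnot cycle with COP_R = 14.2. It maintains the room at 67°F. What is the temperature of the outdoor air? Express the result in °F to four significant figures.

104.1 °F

COP_R = T_C/(T_H − T_C) gives T_H − T_C = T_C/COP.
With T_C = 292.59 K, T_H = 292.59 × (1 + 1/14.2) = 313.20 K.
Converting, 313.20 K = 104.09°F.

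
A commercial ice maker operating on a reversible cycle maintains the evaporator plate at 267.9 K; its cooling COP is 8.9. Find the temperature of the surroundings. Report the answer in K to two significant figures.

COP_R = T_C/(T_H − T_C) gives T_H − T_C = T_C/COP.
With T_C = 267.90 K, T_H = 267.90 × (1 + 1/8.9) = 298.00 K.

300 K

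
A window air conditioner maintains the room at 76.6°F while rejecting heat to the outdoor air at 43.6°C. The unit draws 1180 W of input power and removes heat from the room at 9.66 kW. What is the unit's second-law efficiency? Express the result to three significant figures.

Converting, Q̇_C = 9.660 kW = 9660 W, so COP_actual = Q̇_C/Ẇ = 9660/1180 = 8.186.
In absolute terms T_C = 297.93 K and T_H = 316.75 K, so ΔT = 18.82 K.
COP_Carnot = T_C/ΔT = 297.93/18.82 = 15.83.
η_II = COP_actual/COP_Carnot = 8.186/15.83 = 0.5172.

0.517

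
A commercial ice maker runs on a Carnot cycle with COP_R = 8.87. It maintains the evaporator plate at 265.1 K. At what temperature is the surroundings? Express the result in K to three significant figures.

COP_R = T_C/(T_H − T_C) gives T_H − T_C = T_C/COP.
With T_C = 265.10 K, T_H = 265.10 × (1 + 1/8.87) = 294.99 K.

295 K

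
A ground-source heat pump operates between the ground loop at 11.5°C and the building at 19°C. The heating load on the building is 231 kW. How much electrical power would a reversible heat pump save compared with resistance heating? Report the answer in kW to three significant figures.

225 kW

In absolute terms T_C = 284.65 K and T_H = 292.15 K, so ΔT = 7.500 K.
COP_Carnot = T_H/ΔT = 292.15/7.500 = 38.95.
Resistance heating needs Ẇ_res = Q̇_H = 231.0 kW; the reversible heat pump needs only Ẇ_hp = Q̇_H/COP = 5.930 kW.
Saving = 231.0 − 5.930 = 225.1 kW.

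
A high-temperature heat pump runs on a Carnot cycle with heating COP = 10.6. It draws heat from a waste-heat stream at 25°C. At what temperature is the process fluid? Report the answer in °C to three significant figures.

56.1 °C

COP_HP = T_H/(T_H − T_C) rearranges to T_H = COP·T_C/(COP − 1).
With T_C = 298.15 K, T_H = 10.6 × 298.15/9.600 = 329.21 K.
Converting, 329.21 K = 56.06°C.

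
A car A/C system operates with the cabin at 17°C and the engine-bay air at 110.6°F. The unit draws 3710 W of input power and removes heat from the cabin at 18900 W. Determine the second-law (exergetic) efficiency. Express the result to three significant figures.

0.468

COP_actual = Q̇_C/Ẇ = 18900/3710 = 5.094.
In absolute terms T_C = 290.15 K and T_H = 316.82 K, so ΔT = 26.67 K.
COP_Carnot = T_C/ΔT = 290.15/26.67 = 10.88.
η_II = COP_actual/COP_Carnot = 5.094/10.88 = 0.4682.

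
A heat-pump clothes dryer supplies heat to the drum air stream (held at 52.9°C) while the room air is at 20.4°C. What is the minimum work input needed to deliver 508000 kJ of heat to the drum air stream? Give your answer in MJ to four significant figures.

50.64 MJ

In absolute terms T_C = 293.55 K and T_H = 326.05 K, so ΔT = 32.50 K.
The reversible limit is COP_HP = T_H/ΔT = 10.03, so W_min = Q_H/COP = Q_H·ΔT/T_H.
W_min = 508000 × 32.50/326.05 = 50640 kJ = 50.64 MJ.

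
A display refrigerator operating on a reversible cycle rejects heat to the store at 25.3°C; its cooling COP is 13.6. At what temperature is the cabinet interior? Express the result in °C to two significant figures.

4.9 °C

For a Carnot refrigerator COP_R = T_C/(T_H − T_C), so T_C = COP·T_H/(1 + COP).
With T_H = 298.45 K, T_C = 13.6 × 298.45/14.60 = 278.01 K.
Converting, 278.01 K = 4.86°C.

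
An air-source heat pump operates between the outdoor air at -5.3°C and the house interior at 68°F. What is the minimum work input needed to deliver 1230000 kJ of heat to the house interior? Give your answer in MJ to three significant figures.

In absolute terms T_C = 267.85 K and T_H = 293.15 K, so ΔT = 25.30 K.
The reversible limit is COP_HP = T_H/ΔT = 11.59, so W_min = Q_H/COP = Q_H·ΔT/T_H.
W_min = 1230000 × 25.30/293.15 = 106200 kJ = 106.2 MJ.

106 MJ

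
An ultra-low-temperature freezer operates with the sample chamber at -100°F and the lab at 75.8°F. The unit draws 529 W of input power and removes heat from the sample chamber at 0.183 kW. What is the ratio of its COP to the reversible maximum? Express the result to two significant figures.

0.17

Converting, Q̇_C = 0.1830 kW = 183.0 W, so COP_actual = Q̇_C/Ẇ = 183.0/529.0 = 0.3459.
In absolute terms T_C = 199.82 K and T_H = 297.48 K, so ΔT = 97.67 K.
COP_Carnot = T_C/ΔT = 199.82/97.67 = 2.046.
η_II = COP_actual/COP_Carnot = 0.3459/2.046 = 0.1691.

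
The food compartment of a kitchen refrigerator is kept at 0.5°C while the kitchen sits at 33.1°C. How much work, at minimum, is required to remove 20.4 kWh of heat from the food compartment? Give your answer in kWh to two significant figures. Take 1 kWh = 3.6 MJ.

In absolute terms T_C = 273.65 K and T_H = 306.25 K, so ΔT = 32.60 K.
The reversible limit is COP_R = T_C/ΔT = 8.394, so W_min = Q_C/COP = Q_C·ΔT/T_C.
W_min = 20.40 × 32.60/273.65 = 2.430 kWh.

2.4 kWh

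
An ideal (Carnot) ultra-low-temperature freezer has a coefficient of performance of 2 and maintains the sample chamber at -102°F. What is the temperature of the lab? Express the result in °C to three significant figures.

COP_R = T_C/(T_H − T_C) gives T_H − T_C = T_C/COP.
With T_C = 198.71 K, T_H = 198.71 × (1 + 1/2) = 298.06 K.
Converting, 298.06 K = 24.91°C.

24.9 °C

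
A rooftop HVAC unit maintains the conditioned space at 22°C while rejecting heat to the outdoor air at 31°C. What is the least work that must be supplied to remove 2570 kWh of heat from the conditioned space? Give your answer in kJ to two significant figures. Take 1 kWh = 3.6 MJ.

280000 kJ

In absolute terms T_C = 295.15 K and T_H = 304.15 K, so ΔT = 9.000 K.
The reversible limit is COP_R = T_C/ΔT = 32.79, so W_min = Q_C/COP = Q_C·ΔT/T_C.
W_min = 2570 × 9.000/295.15 = 78.37 kWh = 282100 kJ.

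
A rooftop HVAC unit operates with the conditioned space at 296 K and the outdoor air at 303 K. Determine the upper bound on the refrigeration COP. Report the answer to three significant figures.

42.3

The reservoir spacing is ΔT = 303 − 296 = 7.000 K.
For a reversible cycle, COP_Carnot = T_C/ΔT = 296.00/7.000 = 42.29.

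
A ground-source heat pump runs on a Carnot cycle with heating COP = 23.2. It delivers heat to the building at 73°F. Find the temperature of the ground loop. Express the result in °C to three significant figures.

COP_HP = T_H/(T_H − T_C) gives T_H − T_C = T_H/COP.
With T_H = 295.93 K, T_C = 295.93 × (1 − 1/23.2) = 283.17 K.
Converting, 283.17 K = 10.02°C.

10.0 °C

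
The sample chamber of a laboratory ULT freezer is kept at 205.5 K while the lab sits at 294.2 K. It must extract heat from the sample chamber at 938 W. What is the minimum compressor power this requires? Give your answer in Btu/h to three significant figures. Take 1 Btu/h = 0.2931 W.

The reservoir spacing is ΔT = 294.2 − 205.5 = 88.70 K.
COP_Carnot = T_C/ΔT = 205.50/88.70 = 2.317.
Ẇ_min = Q̇/COP_Carnot = 938.0/2.317 = 404.9 W = 1381 Btu/h.

1380 Btu/h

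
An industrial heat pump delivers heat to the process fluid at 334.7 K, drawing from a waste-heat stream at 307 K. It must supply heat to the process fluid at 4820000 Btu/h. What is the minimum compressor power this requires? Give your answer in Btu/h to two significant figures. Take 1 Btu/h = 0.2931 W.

The reservoir spacing is ΔT = 334.7 − 307 = 27.70 K.
COP_Carnot = T_H/ΔT = 334.70/27.70 = 12.08.
Ẇ_min = Q̇/COP_Carnot = 4820000/12.08 = 398900 Btu/h.

400000 Btu/h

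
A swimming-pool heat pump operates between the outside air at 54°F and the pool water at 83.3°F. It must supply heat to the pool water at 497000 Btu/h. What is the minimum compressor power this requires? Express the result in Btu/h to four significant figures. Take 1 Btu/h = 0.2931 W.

In absolute terms T_C = 285.37 K and T_H = 301.65 K, so ΔT = 16.28 K.
COP_Carnot = T_H/ΔT = 301.65/16.28 = 18.53.
Ẇ_min = Q̇/COP_Carnot = 497000/18.53 = 26820 Btu/h.

26820 Btu/h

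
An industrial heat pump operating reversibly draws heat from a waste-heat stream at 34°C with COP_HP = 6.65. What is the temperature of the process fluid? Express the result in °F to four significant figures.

COP_HP = T_H/(T_H − T_C) rearranges to T_H = COP·T_C/(COP − 1).
With T_C = 307.15 K, T_H = 6.65 × 307.15/5.650 = 361.51 K.
Converting, 361.51 K = 191.05°F.

191.1 °F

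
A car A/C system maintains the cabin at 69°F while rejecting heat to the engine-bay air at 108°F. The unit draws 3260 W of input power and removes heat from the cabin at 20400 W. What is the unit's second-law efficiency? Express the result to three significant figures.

COP_actual = Q̇_C/Ẇ = 20400/3260 = 6.258.
In absolute terms T_C = 293.71 K and T_H = 315.37 K, so ΔT = 21.67 K.
COP_Carnot = T_C/ΔT = 293.71/21.67 = 13.56.
η_II = COP_actual/COP_Carnot = 6.258/13.56 = 0.4616.

0.462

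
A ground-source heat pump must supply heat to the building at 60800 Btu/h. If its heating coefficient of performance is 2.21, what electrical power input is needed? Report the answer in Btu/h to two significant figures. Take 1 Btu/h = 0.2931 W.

28000 Btu/h

Ẇ = Q̇_H/COP_HP = 60800/2.21 = 27510 Btu/h.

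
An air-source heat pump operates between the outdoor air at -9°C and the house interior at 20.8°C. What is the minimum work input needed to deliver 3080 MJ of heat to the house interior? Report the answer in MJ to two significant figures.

310 MJ

In absolute terms T_C = 264.15 K and T_H = 293.95 K, so ΔT = 29.80 K.
The reversible limit is COP_HP = T_H/ΔT = 9.864, so W_min = Q_H/COP = Q_H·ΔT/T_H.
W_min = 3080 × 29.80/293.95 = 312.2 MJ.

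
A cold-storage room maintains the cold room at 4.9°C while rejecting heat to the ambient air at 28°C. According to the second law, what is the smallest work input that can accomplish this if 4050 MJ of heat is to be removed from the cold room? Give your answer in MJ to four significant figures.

336.5 MJ

In absolute terms T_C = 278.05 K and T_H = 301.15 K, so ΔT = 23.10 K.
The reversible limit is COP_R = T_C/ΔT = 12.04, so W_min = Q_C/COP = Q_C·ΔT/T_C.
W_min = 4050 × 23.10/278.05 = 336.5 MJ.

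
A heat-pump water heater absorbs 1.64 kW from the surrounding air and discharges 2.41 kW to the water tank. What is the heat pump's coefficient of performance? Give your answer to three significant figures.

The first law gives Q̇_H = Q̇_C + Ẇ, so the three rates are Q̇_C = 1.640, Q̇_H = 2.410, Ẇ = 0.7700 kW.
COP_HP = Q̇_H/Ẇ = 2.410/0.7700 = 3.130.

3.13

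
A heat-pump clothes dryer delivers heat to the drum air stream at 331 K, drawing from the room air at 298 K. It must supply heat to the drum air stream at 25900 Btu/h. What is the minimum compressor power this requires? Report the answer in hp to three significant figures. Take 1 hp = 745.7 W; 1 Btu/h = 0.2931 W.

1.01 hp

The reservoir spacing is ΔT = 331 − 298 = 33.00 K.
COP_Carnot = T_H/ΔT = 331.00/33.00 = 10.03.
Ẇ_min = Q̇/COP_Carnot = 25900/10.03 = 2582 Btu/h = 1.015 hp.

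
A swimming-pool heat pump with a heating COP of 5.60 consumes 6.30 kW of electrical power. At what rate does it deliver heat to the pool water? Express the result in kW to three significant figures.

Q̇_H = COP_HP × Ẇ = 5.60 × 6.300 = 35.28 kW.

35.3 kW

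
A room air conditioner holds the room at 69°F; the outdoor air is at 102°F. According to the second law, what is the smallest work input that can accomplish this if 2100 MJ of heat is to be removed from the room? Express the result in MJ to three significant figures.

131 MJ

In absolute terms T_C = 293.71 K and T_H = 312.04 K, so ΔT = 18.33 K.
The reversible limit is COP_R = T_C/ΔT = 16.02, so W_min = Q_C/COP = Q_C·ΔT/T_C.
W_min = 2100 × 18.33/293.71 = 131.1 MJ.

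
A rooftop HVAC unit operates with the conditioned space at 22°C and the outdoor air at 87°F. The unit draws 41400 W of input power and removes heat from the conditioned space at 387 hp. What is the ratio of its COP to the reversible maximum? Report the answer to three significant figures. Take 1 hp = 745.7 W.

Converting, Q̇_C = 387.0 hp = 288600 W, so COP_actual = Q̇_C/Ẇ = 288600/41400 = 6.971.
In absolute terms T_C = 295.15 K and T_H = 303.71 K, so ΔT = 8.556 K.
COP_Carnot = T_C/ΔT = 295.15/8.556 = 34.50.
η_II = COP_actual/COP_Carnot = 6.971/34.50 = 0.2021.

0.202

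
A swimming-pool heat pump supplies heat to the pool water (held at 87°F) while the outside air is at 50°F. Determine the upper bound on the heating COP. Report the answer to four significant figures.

14.77

In absolute terms T_C = 283.15 K and T_H = 303.71 K, so ΔT = 20.56 K.
For a reversible cycle, COP_Carnot = T_H/ΔT = 303.71/20.56 = 14.77.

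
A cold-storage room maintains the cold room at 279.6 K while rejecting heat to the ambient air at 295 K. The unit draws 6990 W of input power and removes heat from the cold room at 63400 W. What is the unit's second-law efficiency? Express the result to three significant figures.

COP_actual = Q̇_C/Ẇ = 63400/6990 = 9.070.
The reservoir spacing is ΔT = 295 − 279.6 = 15.40 K.
COP_Carnot = T_C/ΔT = 279.60/15.40 = 18.16.
η_II = COP_actual/COP_Carnot = 9.070/18.16 = 0.4996.

0.500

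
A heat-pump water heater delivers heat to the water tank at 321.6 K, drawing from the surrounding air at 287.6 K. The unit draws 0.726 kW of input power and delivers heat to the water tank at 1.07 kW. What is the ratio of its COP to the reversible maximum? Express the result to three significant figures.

0.156

COP_actual = Q̇_H/Ẇ = 1.070/0.7260 = 1.474.
The reservoir spacing is ΔT = 321.6 − 287.6 = 34.00 K.
COP_Carnot = T_H/ΔT = 321.60/34.00 = 9.459.
η_II = COP_actual/COP_Carnot = 1.474/9.459 = 0.1558.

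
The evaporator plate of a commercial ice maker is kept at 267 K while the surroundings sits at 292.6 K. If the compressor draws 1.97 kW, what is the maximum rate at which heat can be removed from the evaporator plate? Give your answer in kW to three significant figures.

The reservoir spacing is ΔT = 292.6 − 267 = 25.60 K.
COP_Carnot = T_C/ΔT = 267.00/25.60 = 10.43.
Q̇_max = COP_Carnot × Ẇ = 10.43 × 1.970 kW = 20.55 kW.

20.5 kW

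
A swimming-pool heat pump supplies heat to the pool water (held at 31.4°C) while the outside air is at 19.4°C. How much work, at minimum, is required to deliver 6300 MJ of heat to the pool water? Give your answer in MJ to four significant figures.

248.2 MJ

In absolute terms T_C = 292.55 K and T_H = 304.55 K, so ΔT = 12.00 K.
The reversible limit is COP_HP = T_H/ΔT = 25.38, so W_min = Q_H/COP = Q_H·ΔT/T_H.
W_min = 6300 × 12.00/304.55 = 248.2 MJ.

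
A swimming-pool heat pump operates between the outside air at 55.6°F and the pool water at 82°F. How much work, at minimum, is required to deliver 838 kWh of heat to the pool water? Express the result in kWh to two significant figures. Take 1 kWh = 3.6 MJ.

41 kWh

In absolute terms T_C = 286.26 K and T_H = 300.93 K, so ΔT = 14.67 K.
The reversible limit is COP_HP = T_H/ΔT = 20.52, so W_min = Q_H/COP = Q_H·ΔT/T_H.
W_min = 838.0 × 14.67/300.93 = 40.84 kWh.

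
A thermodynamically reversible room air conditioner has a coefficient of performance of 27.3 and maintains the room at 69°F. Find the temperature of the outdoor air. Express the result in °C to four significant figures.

COP_R = T_C/(T_H − T_C) gives T_H − T_C = T_C/COP.
With T_C = 293.71 K, T_H = 293.71 × (1 + 1/27.3) = 304.46 K.
Converting, 304.46 K = 31.31°C.

31.31 °C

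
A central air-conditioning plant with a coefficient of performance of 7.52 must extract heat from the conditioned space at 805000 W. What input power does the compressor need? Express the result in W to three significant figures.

Ẇ = Q̇_C/COP = 805000/7.52 = 107000 W.

107000 W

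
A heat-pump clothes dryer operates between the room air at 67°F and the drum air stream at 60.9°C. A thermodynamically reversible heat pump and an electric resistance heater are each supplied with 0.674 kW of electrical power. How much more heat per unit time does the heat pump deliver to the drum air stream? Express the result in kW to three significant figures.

In absolute terms T_C = 292.59 K and T_H = 334.05 K, so ΔT = 41.46 K.
COP_Carnot = T_H/ΔT = 334.05/41.46 = 8.058.
The heat pump delivers Q̇_H = COP × Ẇ = 5.431 kW; the resistance heater delivers Ẇ = 0.6740 kW.
Extra = (COP − 1)·Ẇ = 4.757 kW.

4.76 kW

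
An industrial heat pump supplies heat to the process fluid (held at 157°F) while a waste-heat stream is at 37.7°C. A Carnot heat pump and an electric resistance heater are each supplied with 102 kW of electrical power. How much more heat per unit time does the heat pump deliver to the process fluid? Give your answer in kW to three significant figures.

In absolute terms T_C = 310.85 K and T_H = 342.59 K, so ΔT = 31.74 K.
COP_Carnot = T_H/ΔT = 342.59/31.74 = 10.79.
The heat pump delivers Q̇_H = COP × Ẇ = 1101 kW; the resistance heater delivers Ẇ = 102.0 kW.
Extra = (COP − 1)·Ẇ = 998.8 kW.

999 kW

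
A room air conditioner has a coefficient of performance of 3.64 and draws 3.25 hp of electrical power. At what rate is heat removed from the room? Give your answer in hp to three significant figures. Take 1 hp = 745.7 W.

Q̇_C = COP × Ẇ = 3.64 × 3.250 = 11.83 hp.

11.8 hp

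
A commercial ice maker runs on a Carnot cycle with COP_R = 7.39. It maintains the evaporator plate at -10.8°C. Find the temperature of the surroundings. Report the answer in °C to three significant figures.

COP_R = T_C/(T_H − T_C) gives T_H − T_C = T_C/COP.
With T_C = 262.35 K, T_H = 262.35 × (1 + 1/7.39) = 297.85 K.
Converting, 297.85 K = 24.70°C.

24.7 °C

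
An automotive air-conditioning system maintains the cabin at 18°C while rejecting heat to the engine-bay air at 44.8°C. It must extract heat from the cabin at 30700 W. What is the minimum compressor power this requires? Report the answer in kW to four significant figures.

In absolute terms T_C = 291.15 K and T_H = 317.95 K, so ΔT = 26.80 K.
COP_Carnot = T_C/ΔT = 291.15/26.80 = 10.86.
Ẇ_min = Q̇/COP_Carnot = 30700/10.86 = 2826 W = 2.826 kW.

2.826 kW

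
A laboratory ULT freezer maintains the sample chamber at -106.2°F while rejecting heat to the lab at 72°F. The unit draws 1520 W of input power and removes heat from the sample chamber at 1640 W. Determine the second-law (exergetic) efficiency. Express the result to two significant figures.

0.54

COP_actual = Q̇_C/Ẇ = 1640/1520 = 1.079.
In absolute terms T_C = 196.37 K and T_H = 295.37 K, so ΔT = 99.00 K.
COP_Carnot = T_C/ΔT = 196.37/99.00 = 1.984.
η_II = COP_actual/COP_Carnot = 1.079/1.984 = 0.5439.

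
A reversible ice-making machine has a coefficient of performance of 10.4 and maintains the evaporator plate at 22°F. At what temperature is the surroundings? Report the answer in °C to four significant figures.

COP_R = T_C/(T_H − T_C) gives T_H − T_C = T_C/COP.
With T_C = 267.59 K, T_H = 267.59 × (1 + 1/10.4) = 293.32 K.
Converting, 293.32 K = 20.17°C.

20.17 °C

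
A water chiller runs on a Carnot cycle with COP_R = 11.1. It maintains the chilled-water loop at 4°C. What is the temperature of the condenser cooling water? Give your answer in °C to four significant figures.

COP_R = T_C/(T_H − T_C) gives T_H − T_C = T_C/COP.
With T_C = 277.15 K, T_H = 277.15 × (1 + 1/11.1) = 302.12 K.
Converting, 302.12 K = 28.97°C.

28.97 °C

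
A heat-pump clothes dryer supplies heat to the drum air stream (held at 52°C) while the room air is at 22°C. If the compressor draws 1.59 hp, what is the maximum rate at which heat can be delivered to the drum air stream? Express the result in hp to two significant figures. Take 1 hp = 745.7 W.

In absolute terms T_C = 295.15 K and T_H = 325.15 K, so ΔT = 30.00 K.
COP_Carnot = T_H/ΔT = 325.15/30.00 = 10.84.
Q̇_max = COP_Carnot × Ẇ = 10.84 × 1.590 hp = 17.23 hp.

17 hp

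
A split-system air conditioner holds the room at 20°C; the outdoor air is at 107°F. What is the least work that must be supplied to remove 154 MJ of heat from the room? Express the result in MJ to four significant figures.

In absolute terms T_C = 293.15 K and T_H = 314.82 K, so ΔT = 21.67 K.
The reversible limit is COP_R = T_C/ΔT = 13.53, so W_min = Q_C/COP = Q_C·ΔT/T_C.
W_min = 154.0 × 21.67/293.15 = 11.38 MJ.

11.38 MJ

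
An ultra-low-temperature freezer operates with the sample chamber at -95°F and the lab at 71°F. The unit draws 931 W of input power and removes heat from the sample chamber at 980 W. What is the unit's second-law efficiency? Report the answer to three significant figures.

0.479

COP_actual = Q̇_C/Ẇ = 980.0/931.0 = 1.053.
In absolute terms T_C = 202.59 K and T_H = 294.82 K, so ΔT = 92.22 K.
COP_Carnot = T_C/ΔT = 202.59/92.22 = 2.197.
η_II = COP_actual/COP_Carnot = 1.053/2.197 = 0.4792.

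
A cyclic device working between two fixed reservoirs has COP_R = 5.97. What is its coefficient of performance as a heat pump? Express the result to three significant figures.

6.97

The first law on one cycle gives Q_H = Q_C + W, so Q_H/W = Q_C/W + 1.
COP_HP = COP_R + 1 = 5.97 + 1 = 6.97.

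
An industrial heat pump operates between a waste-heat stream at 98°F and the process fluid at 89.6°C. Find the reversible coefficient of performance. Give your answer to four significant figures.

In absolute terms T_C = 309.82 K and T_H = 362.75 K, so ΔT = 52.93 K.
For a reversible cycle, COP_Carnot = T_H/ΔT = 362.75/52.93 = 6.853.

6.853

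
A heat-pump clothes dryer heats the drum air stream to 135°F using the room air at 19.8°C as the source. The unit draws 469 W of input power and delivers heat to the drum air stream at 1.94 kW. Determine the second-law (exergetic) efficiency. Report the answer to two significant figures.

0.47

Converting, Q̇_H = 1.940 kW = 1940 W, so COP_actual = Q̇_H/Ẇ = 1940/469.0 = 4.136.
In absolute terms T_C = 292.95 K and T_H = 330.37 K, so ΔT = 37.42 K.
COP_Carnot = T_H/ΔT = 330.37/37.42 = 8.828.
η_II = COP_actual/COP_Carnot = 4.136/8.828 = 0.4685.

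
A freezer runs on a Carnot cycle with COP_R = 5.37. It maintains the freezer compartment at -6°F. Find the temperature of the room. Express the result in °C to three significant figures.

25.8 °C

COP_R = T_C/(T_H − T_C) gives T_H − T_C = T_C/COP.
With T_C = 252.04 K, T_H = 252.04 × (1 + 1/5.37) = 298.97 K.
Converting, 298.97 K = 25.82°C.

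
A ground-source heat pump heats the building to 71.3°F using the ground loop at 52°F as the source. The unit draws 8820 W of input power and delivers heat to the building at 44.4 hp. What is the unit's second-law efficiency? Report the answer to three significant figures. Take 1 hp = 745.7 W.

Converting, Q̇_H = 44.40 hp = 33110 W, so COP_actual = Q̇_H/Ẇ = 33110/8820 = 3.754.
In absolute terms T_C = 284.26 K and T_H = 294.98 K, so ΔT = 10.72 K.
COP_Carnot = T_H/ΔT = 294.98/10.72 = 27.51.
η_II = COP_actual/COP_Carnot = 3.754/27.51 = 0.1364.

0.136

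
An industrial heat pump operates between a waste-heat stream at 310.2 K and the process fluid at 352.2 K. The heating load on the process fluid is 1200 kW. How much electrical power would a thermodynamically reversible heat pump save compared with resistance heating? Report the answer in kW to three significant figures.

1060 kW

The reservoir spacing is ΔT = 352.2 − 310.2 = 42.00 K.
COP_Carnot = T_H/ΔT = 352.20/42.00 = 8.386.
Resistance heating needs Ẇ_res = Q̇_H = 1200 kW; the reversible heat pump needs only Ẇ_hp = Q̇_H/COP = 143.1 kW.
Saving = 1200 − 143.1 = 1057 kW.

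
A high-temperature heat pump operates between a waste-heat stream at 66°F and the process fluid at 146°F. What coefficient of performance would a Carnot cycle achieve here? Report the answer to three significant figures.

In absolute terms T_C = 292.04 K and T_H = 336.48 K, so ΔT = 44.44 K.
For a reversible cycle, COP_Carnot = T_H/ΔT = 336.48/44.44 = 7.571.

7.57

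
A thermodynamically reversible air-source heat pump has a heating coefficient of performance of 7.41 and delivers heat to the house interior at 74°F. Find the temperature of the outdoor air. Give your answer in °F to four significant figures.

COP_HP = T_H/(T_H − T_C) gives T_H − T_C = T_H/COP.
With T_H = 296.48 K, T_C = 296.48 × (1 − 1/7.41) = 256.47 K.
Converting, 256.47 K = 1.98°F.

1.980 °F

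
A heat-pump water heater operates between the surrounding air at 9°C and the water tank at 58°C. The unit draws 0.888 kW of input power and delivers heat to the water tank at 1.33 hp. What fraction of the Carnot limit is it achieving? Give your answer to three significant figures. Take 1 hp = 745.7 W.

Converting, Q̇_H = 1.330 hp = 0.9918 kW, so COP_actual = Q̇_H/Ẇ = 0.9918/0.8880 = 1.117.
In absolute terms T_C = 282.15 K and T_H = 331.15 K, so ΔT = 49.00 K.
COP_Carnot = T_H/ΔT = 331.15/49.00 = 6.758.
η_II = COP_actual/COP_Carnot = 1.117/6.758 = 0.1653.

0.165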